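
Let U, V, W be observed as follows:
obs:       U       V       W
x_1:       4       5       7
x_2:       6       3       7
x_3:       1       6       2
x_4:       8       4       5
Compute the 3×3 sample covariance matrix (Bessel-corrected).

Step 1 — column means:
  mean(U) = (4 + 6 + 1 + 8) / 4 = 19/4 = 4.75
  mean(V) = (5 + 3 + 6 + 4) / 4 = 18/4 = 4.5
  mean(W) = (7 + 7 + 2 + 5) / 4 = 21/4 = 5.25

Step 2 — sample covariance S[i,j] = (1/(n-1)) · Σ_k (x_{k,i} - mean_i) · (x_{k,j} - mean_j), with n-1 = 3.
  S[U,U] = ((-0.75)·(-0.75) + (1.25)·(1.25) + (-3.75)·(-3.75) + (3.25)·(3.25)) / 3 = 26.75/3 = 8.9167
  S[U,V] = ((-0.75)·(0.5) + (1.25)·(-1.5) + (-3.75)·(1.5) + (3.25)·(-0.5)) / 3 = -9.5/3 = -3.1667
  S[U,W] = ((-0.75)·(1.75) + (1.25)·(1.75) + (-3.75)·(-3.25) + (3.25)·(-0.25)) / 3 = 12.25/3 = 4.0833
  S[V,V] = ((0.5)·(0.5) + (-1.5)·(-1.5) + (1.5)·(1.5) + (-0.5)·(-0.5)) / 3 = 5/3 = 1.6667
  S[V,W] = ((0.5)·(1.75) + (-1.5)·(1.75) + (1.5)·(-3.25) + (-0.5)·(-0.25)) / 3 = -6.5/3 = -2.1667
  S[W,W] = ((1.75)·(1.75) + (1.75)·(1.75) + (-3.25)·(-3.25) + (-0.25)·(-0.25)) / 3 = 16.75/3 = 5.5833

S is symmetric (S[j,i] = S[i,j]). Assembling:

S = [[8.9167, -3.1667, 4.0833],
 [-3.1667, 1.6667, -2.1667],
 [4.0833, -2.1667, 5.5833]]


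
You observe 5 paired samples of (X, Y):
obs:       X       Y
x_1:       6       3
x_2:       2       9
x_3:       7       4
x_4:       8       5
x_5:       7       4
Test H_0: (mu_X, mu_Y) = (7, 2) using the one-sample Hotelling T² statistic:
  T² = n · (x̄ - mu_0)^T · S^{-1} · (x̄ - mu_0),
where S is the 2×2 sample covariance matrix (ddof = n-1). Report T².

Step 1 — sample mean vector:
  mean(X) = (6 + 2 + 7 + 8 + 7) / 5 = 30/5 = 6
  mean(Y) = (3 + 9 + 4 + 5 + 4) / 5 = 25/5 = 5
  x̄ = (6, 5),  deviation x̄ - mu_0 = (6, 5) - (7, 2) = (-1, 3).

Step 2 — sample covariance matrix, S[i,j] = (1/(n-1)) · Σ_k (x_{k,i} - mean_i) · (x_{k,j} - mean_j), divisor n-1 = 4:
  S[X,X] = ((0)·(0) + (-4)·(-4) + (1)·(1) + (2)·(2) + (1)·(1)) / 4 = 22/4 = 5.5
  S[X,Y] = ((0)·(-2) + (-4)·(4) + (1)·(-1) + (2)·(0) + (1)·(-1)) / 4 = -18/4 = -4.5
  S[Y,Y] = ((-2)·(-2) + (4)·(4) + (-1)·(-1) + (0)·(0) + (-1)·(-1)) / 4 = 22/4 = 5.5
  S = [[5.5, -4.5],
 [-4.5, 5.5]].

Step 3 — invert S. det(S) = 5.5·5.5 - (-4.5)² = 10.
  S^{-1} = (1/det) · [[d, -b], [-b, a]] = [[0.55, 0.45],
 [0.45, 0.55]].

Step 4 — quadratic form (x̄ - mu_0)^T · S^{-1} · (x̄ - mu_0):
  S^{-1} · (x̄ - mu_0) = (0.8, 1.2),
  (x̄ - mu_0)^T · [...] = (-1)·(0.8) + (3)·(1.2) = 2.8.

Step 5 — scale by n: T² = 5 · 2.8 = 14.

T² ≈ 14


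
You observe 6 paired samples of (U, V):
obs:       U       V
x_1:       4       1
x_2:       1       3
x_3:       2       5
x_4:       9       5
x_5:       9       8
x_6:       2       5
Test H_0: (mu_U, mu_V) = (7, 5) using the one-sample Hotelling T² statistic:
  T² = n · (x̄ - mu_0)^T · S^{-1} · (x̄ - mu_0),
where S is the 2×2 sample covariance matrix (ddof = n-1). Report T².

Step 1 — sample mean vector:
  mean(U) = (4 + 1 + 2 + 9 + 9 + 2) / 6 = 27/6 = 4.5
  mean(V) = (1 + 3 + 5 + 5 + 8 + 5) / 6 = 27/6 = 4.5
  x̄ = (4.5, 4.5),  deviation x̄ - mu_0 = (4.5, 4.5) - (7, 5) = (-2.5, -0.5).

Step 2 — sample covariance matrix, S[i,j] = (1/(n-1)) · Σ_k (x_{k,i} - mean_i) · (x_{k,j} - mean_j), divisor n-1 = 5:
  S[U,U] = ((-0.5)·(-0.5) + (-3.5)·(-3.5) + (-2.5)·(-2.5) + (4.5)·(4.5) + (4.5)·(4.5) + (-2.5)·(-2.5)) / 5 = 65.5/5 = 13.1
  S[U,V] = ((-0.5)·(-3.5) + (-3.5)·(-1.5) + (-2.5)·(0.5) + (4.5)·(0.5) + (4.5)·(3.5) + (-2.5)·(0.5)) / 5 = 22.5/5 = 4.5
  S[V,V] = ((-3.5)·(-3.5) + (-1.5)·(-1.5) + (0.5)·(0.5) + (0.5)·(0.5) + (3.5)·(3.5) + (0.5)·(0.5)) / 5 = 27.5/5 = 5.5
  S = [[13.1, 4.5],
 [4.5, 5.5]].

Step 3 — invert S. det(S) = 13.1·5.5 - (4.5)² = 51.8.
  S^{-1} = (1/det) · [[d, -b], [-b, a]] = [[0.1062, -0.0869],
 [-0.0869, 0.2529]].

Step 4 — quadratic form (x̄ - mu_0)^T · S^{-1} · (x̄ - mu_0):
  S^{-1} · (x̄ - mu_0) = (-0.222, 0.0907),
  (x̄ - mu_0)^T · [...] = (-2.5)·(-0.222) + (-0.5)·(0.0907) = 0.5097.

Step 5 — scale by n: T² = 6 · 0.5097 = 3.0579.

T² ≈ 3.0579


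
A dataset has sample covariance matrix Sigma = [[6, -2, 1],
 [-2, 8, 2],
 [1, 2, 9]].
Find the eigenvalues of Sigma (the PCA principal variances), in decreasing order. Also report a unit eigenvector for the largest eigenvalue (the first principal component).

Step 1 — characteristic polynomial p(λ) = det(λI - Sigma) = λ³ - tr·λ² + c_1·λ - det, where tr = trace, c_1 = sum of the principal 2×2 minors, det = det(Sigma):
  tr = 6 + 8 + 9 = 23,
  c_1 = (6·8 - (-2)²) + (6·9 - (1)²) + (8·9 - (2)²) = 44 + 53 + 68 = 165,
  det = 6·(8·9 - (2)²) - (-2)·((-2)·9 - (2)·(1)) + (1)·((-2)·(2) - 8·(1)) = 6·(68) - (-2)·(-20) + (1)·(-12) = 356.
  So p(λ) = λ³ - 23λ² + 165λ - 356.
Step 2 — look for an integer root (rational root theorem: any rational root is an integer divisor of 356). Testing λ = 4:
  p(4) = 64 - 368 + 660 - 356 = 0  ✓
  Dividing out (λ - 4): p(λ) = (λ - 4)(λ² - 19λ + 89).
Step 3 — remaining eigenvalues from the quadratic λ² - 19λ + 89 = 0:
  Δ = 19² - 4·89 = 361 - 356 = 5,  λ = (19 ± √5)/2 = (19 ± 2.2361)/2 ≈ 10.618 or 8.382.
  Sorted: λ_1 = 10.618,  λ_2 = 8.382,  λ_3 = 4  (check: sum = 23 = tr ✓).

Step 4 — unit eigenvector for λ_1 ≈ 10.618: v spans the null space of (Sigma - λ_1 I), whose rows are
  r_1 = (-4.618, -2, 1),  r_2 = (-2, -2.618, 2),  r_3 = (1, 2, -1.618).
  v is orthogonal to every row, so take v ∝ r_1 × r_2 = ((-2)·(2) - (1)·(-2.618), (1)·(-2) - (-4.618)·(2), (-4.618)·(-2.618) - (-2)·(-2)) ≈ (-1.382, 7.2361, 8.0902).
  Rescale (multiply by -1 so the first nonzero entry is positive): u = (1.382, -7.2361, -8.0902).
  ||u|| = √((1.382)² + (-7.2361)² + (-8.0902)²) = √(119.7214) ≈ 10.9417,  v_1 = u/||u|| ≈ (0.1263, -0.6613, -0.7394) (||v_1|| = 1).

λ_1 = 10.618,  λ_2 = 8.382,  λ_3 = 4;  v_1 ≈ (0.1263, -0.6613, -0.7394)


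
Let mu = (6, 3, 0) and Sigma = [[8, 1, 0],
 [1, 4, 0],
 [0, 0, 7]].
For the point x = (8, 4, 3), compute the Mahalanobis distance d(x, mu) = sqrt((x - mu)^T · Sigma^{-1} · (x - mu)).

Step 1 — centre the observation: (x - mu) = (2, 1, 3).

Step 2 — invert Sigma (cofactor / det for 3×3, or solve directly):
  Sigma^{-1} = [[0.129, -0.0323, 0],
 [-0.0323, 0.2581, 0],
 [0, 0, 0.1429]].

Step 3 — form the quadratic (x - mu)^T · Sigma^{-1} · (x - mu):
  Sigma^{-1} · (x - mu) = (0.2258, 0.1935, 0.4286).
  (x - mu)^T · [Sigma^{-1} · (x - mu)] = (2)·(0.2258) + (1)·(0.1935) + (3)·(0.4286) = 1.9309.

Step 4 — take square root: d = √(1.9309) ≈ 1.3896.

d(x, mu) = √(1.9309) ≈ 1.3896


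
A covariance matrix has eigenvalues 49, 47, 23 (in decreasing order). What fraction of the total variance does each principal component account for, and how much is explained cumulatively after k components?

Step 1 — total variance = trace(Sigma) = Σ λ_i = 49 + 47 + 23 = 119.

Step 2 — fraction explained by component i = λ_i / Σ λ:
  PC1: 49/119 = 0.4118
  PC2: 47/119 = 0.395
  PC3: 23/119 = 0.1933

Step 3 — cumulative fraction after k components = (λ_1 + ... + λ_k) / Σ λ:
  k = 1: 49/119 = 0.4118
  k = 2: (49 + 47)/119 = 96/119 = 0.8067
  k = 3: (49 + 47 + 23)/119 = 119/119 = 1

Summary (fraction, with percent):

explained: PC1 0.4118 (41.18%), PC2 0.395 (39.5%), PC3 0.1933 (19.33%);  cumulative: 0.4118, 0.8067, 1


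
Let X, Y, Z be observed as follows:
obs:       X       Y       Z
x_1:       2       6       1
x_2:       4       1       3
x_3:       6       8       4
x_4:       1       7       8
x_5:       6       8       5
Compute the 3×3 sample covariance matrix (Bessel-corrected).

Step 1 — column means:
  mean(X) = (2 + 4 + 6 + 1 + 6) / 5 = 19/5 = 3.8
  mean(Y) = (6 + 1 + 8 + 7 + 8) / 5 = 30/5 = 6
  mean(Z) = (1 + 3 + 4 + 8 + 5) / 5 = 21/5 = 4.2

Step 2 — sample covariance S[i,j] = (1/(n-1)) · Σ_k (x_{k,i} - mean_i) · (x_{k,j} - mean_j), with n-1 = 4.
  S[X,X] = ((-1.8)·(-1.8) + (0.2)·(0.2) + (2.2)·(2.2) + (-2.8)·(-2.8) + (2.2)·(2.2)) / 4 = 20.8/4 = 5.2
  S[X,Y] = ((-1.8)·(0) + (0.2)·(-5) + (2.2)·(2) + (-2.8)·(1) + (2.2)·(2)) / 4 = 5/4 = 1.25
  S[X,Z] = ((-1.8)·(-3.2) + (0.2)·(-1.2) + (2.2)·(-0.2) + (-2.8)·(3.8) + (2.2)·(0.8)) / 4 = -3.8/4 = -0.95
  S[Y,Y] = ((0)·(0) + (-5)·(-5) + (2)·(2) + (1)·(1) + (2)·(2)) / 4 = 34/4 = 8.5
  S[Y,Z] = ((0)·(-3.2) + (-5)·(-1.2) + (2)·(-0.2) + (1)·(3.8) + (2)·(0.8)) / 4 = 11/4 = 2.75
  S[Z,Z] = ((-3.2)·(-3.2) + (-1.2)·(-1.2) + (-0.2)·(-0.2) + (3.8)·(3.8) + (0.8)·(0.8)) / 4 = 26.8/4 = 6.7

S is symmetric (S[j,i] = S[i,j]). Assembling:

S = [[5.2, 1.25, -0.95],
 [1.25, 8.5, 2.75],
 [-0.95, 2.75, 6.7]]


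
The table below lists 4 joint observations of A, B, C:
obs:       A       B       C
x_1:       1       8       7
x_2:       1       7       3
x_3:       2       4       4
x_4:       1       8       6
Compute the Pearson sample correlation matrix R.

Step 1 — column means:
  mean(A) = (1 + 1 + 2 + 1) / 4 = 5/4 = 1.25
  mean(B) = (8 + 7 + 4 + 8) / 4 = 27/4 = 6.75
  mean(C) = (7 + 3 + 4 + 6) / 4 = 20/4 = 5

Step 2 — sample variances and covariances s[i,j] = (1/(n-1)) · Σ_k (x_{k,i} - mean_i) · (x_{k,j} - mean_j), with n-1 = 3:
  s[A,A] = ((-0.25)·(-0.25) + (-0.25)·(-0.25) + (0.75)·(0.75) + (-0.25)·(-0.25)) / 3 = 0.75/3 = 0.25
  s[A,B] = ((-0.25)·(1.25) + (-0.25)·(0.25) + (0.75)·(-2.75) + (-0.25)·(1.25)) / 3 = -2.75/3 = -0.9167
  s[A,C] = ((-0.25)·(2) + (-0.25)·(-2) + (0.75)·(-1) + (-0.25)·(1)) / 3 = -1/3 = -0.3333
  s[B,B] = ((1.25)·(1.25) + (0.25)·(0.25) + (-2.75)·(-2.75) + (1.25)·(1.25)) / 3 = 10.75/3 = 3.5833
  s[B,C] = ((1.25)·(2) + (0.25)·(-2) + (-2.75)·(-1) + (1.25)·(1)) / 3 = 6/3 = 2
  s[C,C] = ((2)·(2) + (-2)·(-2) + (-1)·(-1) + (1)·(1)) / 3 = 10/3 = 3.3333
  Sample standard deviations s_i = √(s[i,i]):
  s(A) = √(0.25) = 0.5
  s(B) = √(3.5833) = 1.893
  s(C) = √(3.3333) = 1.8257

Step 3 — r_{ij} = s_{ij} / (s_i · s_j):
  r[A,A] = 1 (diagonal).
  r[A,B] = -0.9167 / (0.5 · 1.893) = -0.9167 / 0.9465 = -0.9685
  r[A,C] = -0.3333 / (0.5 · 1.8257) = -0.3333 / 0.9129 = -0.3651
  r[B,B] = 1 (diagonal).
  r[B,C] = 2 / (1.893 · 1.8257) = 2 / 3.4561 = 0.5787
  r[C,C] = 1 (diagonal).

R is symmetric with unit diagonal. Assembling:

R = [[1, -0.9685, -0.3651],
 [-0.9685, 1, 0.5787],
 [-0.3651, 0.5787, 1]]


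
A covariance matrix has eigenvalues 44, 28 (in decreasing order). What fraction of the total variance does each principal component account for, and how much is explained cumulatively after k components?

Step 1 — total variance = trace(Sigma) = Σ λ_i = 44 + 28 = 72.

Step 2 — fraction explained by component i = λ_i / Σ λ:
  PC1: 44/72 = 0.6111
  PC2: 28/72 = 0.3889

Step 3 — cumulative fraction after k components = (λ_1 + ... + λ_k) / Σ λ:
  k = 1: 44/72 = 0.6111
  k = 2: (44 + 28)/72 = 72/72 = 1

Summary (fraction, with percent):

explained: PC1 0.6111 (61.11%), PC2 0.3889 (38.89%);  cumulative: 0.6111, 1


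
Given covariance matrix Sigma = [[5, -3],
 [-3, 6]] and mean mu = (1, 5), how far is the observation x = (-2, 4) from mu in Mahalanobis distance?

Step 1 — centre the observation: (x - mu) = (-3, -1).

Step 2 — invert Sigma. det(Sigma) = 5·6 - (-3)² = 21.
  Sigma^{-1} = (1/det) · [[d, -b], [-b, a]] = [[0.2857, 0.1429],
 [0.1429, 0.2381]].

Step 3 — form the quadratic (x - mu)^T · Sigma^{-1} · (x - mu):
  Sigma^{-1} · (x - mu) = (-1, -0.6667).
  (x - mu)^T · [Sigma^{-1} · (x - mu)] = (-3)·(-1) + (-1)·(-0.6667) = 3.6667.

Step 4 — take square root: d = √(3.6667) ≈ 1.9149.

d(x, mu) = √(3.6667) ≈ 1.9149


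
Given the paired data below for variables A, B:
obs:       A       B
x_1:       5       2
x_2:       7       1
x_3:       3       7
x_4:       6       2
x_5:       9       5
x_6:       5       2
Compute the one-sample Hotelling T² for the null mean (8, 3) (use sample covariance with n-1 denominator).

Step 1 — sample mean vector:
  mean(A) = (5 + 7 + 3 + 6 + 9 + 5) / 6 = 35/6 = 5.8333
  mean(B) = (2 + 1 + 7 + 2 + 5 + 2) / 6 = 19/6 = 3.1667
  x̄ = (5.8333, 3.1667),  deviation x̄ - mu_0 = (5.8333, 3.1667) - (8, 3) = (-2.1667, 0.1667).

Step 2 — sample covariance matrix, S[i,j] = (1/(n-1)) · Σ_k (x_{k,i} - mean_i) · (x_{k,j} - mean_j), divisor n-1 = 5:
  S[A,A] = ((-0.8333)·(-0.8333) + (1.1667)·(1.1667) + (-2.8333)·(-2.8333) + (0.1667)·(0.1667) + (3.1667)·(3.1667) + (-0.8333)·(-0.8333)) / 5 = 20.8333/5 = 4.1667
  S[A,B] = ((-0.8333)·(-1.1667) + (1.1667)·(-2.1667) + (-2.8333)·(3.8333) + (0.1667)·(-1.1667) + (3.1667)·(1.8333) + (-0.8333)·(-1.1667)) / 5 = -5.8333/5 = -1.1667
  S[B,B] = ((-1.1667)·(-1.1667) + (-2.1667)·(-2.1667) + (3.8333)·(3.8333) + (-1.1667)·(-1.1667) + (1.8333)·(1.8333) + (-1.1667)·(-1.1667)) / 5 = 26.8333/5 = 5.3667
  S = [[4.1667, -1.1667],
 [-1.1667, 5.3667]].

Step 3 — invert S. det(S) = 4.1667·5.3667 - (-1.1667)² = 21.
  S^{-1} = (1/det) · [[d, -b], [-b, a]] = [[0.2556, 0.0556],
 [0.0556, 0.1984]].

Step 4 — quadratic form (x̄ - mu_0)^T · S^{-1} · (x̄ - mu_0):
  S^{-1} · (x̄ - mu_0) = (-0.5444, -0.0873),
  (x̄ - mu_0)^T · [...] = (-2.1667)·(-0.5444) + (0.1667)·(-0.0873) = 1.1651.

Step 5 — scale by n: T² = 6 · 1.1651 = 6.9905.

T² ≈ 6.9905


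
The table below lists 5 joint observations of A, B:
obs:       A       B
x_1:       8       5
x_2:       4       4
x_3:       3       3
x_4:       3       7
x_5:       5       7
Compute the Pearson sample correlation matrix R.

Step 1 — column means:
  mean(A) = (8 + 4 + 3 + 3 + 5) / 5 = 23/5 = 4.6
  mean(B) = (5 + 4 + 3 + 7 + 7) / 5 = 26/5 = 5.2

Step 2 — sample variances and covariances s[i,j] = (1/(n-1)) · Σ_k (x_{k,i} - mean_i) · (x_{k,j} - mean_j), with n-1 = 4:
  s[A,A] = ((3.4)·(3.4) + (-0.6)·(-0.6) + (-1.6)·(-1.6) + (-1.6)·(-1.6) + (0.4)·(0.4)) / 4 = 17.2/4 = 4.3
  s[A,B] = ((3.4)·(-0.2) + (-0.6)·(-1.2) + (-1.6)·(-2.2) + (-1.6)·(1.8) + (0.4)·(1.8)) / 4 = 1.4/4 = 0.35
  s[B,B] = ((-0.2)·(-0.2) + (-1.2)·(-1.2) + (-2.2)·(-2.2) + (1.8)·(1.8) + (1.8)·(1.8)) / 4 = 12.8/4 = 3.2
  Sample standard deviations s_i = √(s[i,i]):
  s(A) = √(4.3) = 2.0736
  s(B) = √(3.2) = 1.7889

Step 3 — r_{ij} = s_{ij} / (s_i · s_j):
  r[A,A] = 1 (diagonal).
  r[A,B] = 0.35 / (2.0736 · 1.7889) = 0.35 / 3.7094 = 0.0944
  r[B,B] = 1 (diagonal).

R is symmetric with unit diagonal. Assembling:

R = [[1, 0.0944],
 [0.0944, 1]]


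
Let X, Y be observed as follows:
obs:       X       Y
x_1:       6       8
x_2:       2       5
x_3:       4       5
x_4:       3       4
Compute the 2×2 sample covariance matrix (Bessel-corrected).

Step 1 — column means:
  mean(X) = (6 + 2 + 4 + 3) / 4 = 15/4 = 3.75
  mean(Y) = (8 + 5 + 5 + 4) / 4 = 22/4 = 5.5

Step 2 — sample covariance S[i,j] = (1/(n-1)) · Σ_k (x_{k,i} - mean_i) · (x_{k,j} - mean_j), with n-1 = 3.
  S[X,X] = ((2.25)·(2.25) + (-1.75)·(-1.75) + (0.25)·(0.25) + (-0.75)·(-0.75)) / 3 = 8.75/3 = 2.9167
  S[X,Y] = ((2.25)·(2.5) + (-1.75)·(-0.5) + (0.25)·(-0.5) + (-0.75)·(-1.5)) / 3 = 7.5/3 = 2.5
  S[Y,Y] = ((2.5)·(2.5) + (-0.5)·(-0.5) + (-0.5)·(-0.5) + (-1.5)·(-1.5)) / 3 = 9/3 = 3

S is symmetric (S[j,i] = S[i,j]). Assembling:

S = [[2.9167, 2.5],
 [2.5, 3]]


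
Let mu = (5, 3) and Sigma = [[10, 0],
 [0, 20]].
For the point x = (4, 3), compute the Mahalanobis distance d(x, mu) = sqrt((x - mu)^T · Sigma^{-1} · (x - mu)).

Step 1 — centre the observation: (x - mu) = (-1, 0).

Step 2 — invert Sigma. det(Sigma) = 10·20 - (0)² = 200.
  Sigma^{-1} = (1/det) · [[d, -b], [-b, a]] = [[0.1, 0],
 [0, 0.05]].

Step 3 — form the quadratic (x - mu)^T · Sigma^{-1} · (x - mu):
  Sigma^{-1} · (x - mu) = (-0.1, 0).
  (x - mu)^T · [Sigma^{-1} · (x - mu)] = (-1)·(-0.1) + (0)·(0) = 0.1.

Step 4 — take square root: d = √(0.1) ≈ 0.3162.

d(x, mu) = √(0.1) ≈ 0.3162


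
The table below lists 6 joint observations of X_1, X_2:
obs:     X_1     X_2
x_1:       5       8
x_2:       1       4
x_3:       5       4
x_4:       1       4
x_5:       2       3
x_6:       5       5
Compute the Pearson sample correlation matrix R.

Step 1 — column means:
  mean(X_1) = (5 + 1 + 5 + 1 + 2 + 5) / 6 = 19/6 = 3.1667
  mean(X_2) = (8 + 4 + 4 + 4 + 3 + 5) / 6 = 28/6 = 4.6667

Step 2 — sample variances and covariances s[i,j] = (1/(n-1)) · Σ_k (x_{k,i} - mean_i) · (x_{k,j} - mean_j), with n-1 = 5:
  s[X_1,X_1] = ((1.8333)·(1.8333) + (-2.1667)·(-2.1667) + (1.8333)·(1.8333) + (-2.1667)·(-2.1667) + (-1.1667)·(-1.1667) + (1.8333)·(1.8333)) / 5 = 20.8333/5 = 4.1667
  s[X_1,X_2] = ((1.8333)·(3.3333) + (-2.1667)·(-0.6667) + (1.8333)·(-0.6667) + (-2.1667)·(-0.6667) + (-1.1667)·(-1.6667) + (1.8333)·(0.3333)) / 5 = 10.3333/5 = 2.0667
  s[X_2,X_2] = ((3.3333)·(3.3333) + (-0.6667)·(-0.6667) + (-0.6667)·(-0.6667) + (-0.6667)·(-0.6667) + (-1.6667)·(-1.6667) + (0.3333)·(0.3333)) / 5 = 15.3333/5 = 3.0667
  Sample standard deviations s_i = √(s[i,i]):
  s(X_1) = √(4.1667) = 2.0412
  s(X_2) = √(3.0667) = 1.7512

Step 3 — r_{ij} = s_{ij} / (s_i · s_j):
  r[X_1,X_1] = 1 (diagonal).
  r[X_1,X_2] = 2.0667 / (2.0412 · 1.7512) = 2.0667 / 3.5746 = 0.5782
  r[X_2,X_2] = 1 (diagonal).

R is symmetric with unit diagonal. Assembling:

R = [[1, 0.5782],
 [0.5782, 1]]


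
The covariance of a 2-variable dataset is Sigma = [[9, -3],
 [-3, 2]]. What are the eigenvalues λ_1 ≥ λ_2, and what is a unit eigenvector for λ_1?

Step 1 — characteristic polynomial of 2×2 Sigma:
  det(Sigma - λI) = λ² - trace · λ + det = 0.
  trace = 9 + 2 = 11, det = 9·2 - (-3)² = 9.
Step 2 — discriminant:
  Δ = trace² - 4·det = 121 - 36 = 85.
Step 3 — eigenvalues:
  λ = (trace ± √Δ)/2 = (11 ± 9.2195)/2,
  λ_1 = 10.1098,  λ_2 = 0.8902.

Step 4 — unit eigenvector for λ_1: solve (Sigma - λ_1 I)v = 0. First row:
  (9 - 10.1098)·v_x + (-3)·v_y = 0, i.e. (-1.1098)·v_x + (-3)·v_y = 0,
  so v ∝ (b, λ_1 - a) = (-3, 1.1098); multiply by -1 so the first entry is positive: u = (3, -1.1098).
  ||u|| = √((3)² + (-1.1098)²) = √(10.2316) ≈ 3.1987,
  v_1 = u/||u|| ≈ (0.9379, -0.3469) (||v_1|| = 1).

λ_1 = 10.1098,  λ_2 = 0.8902;  v_1 ≈ (0.9379, -0.3469)


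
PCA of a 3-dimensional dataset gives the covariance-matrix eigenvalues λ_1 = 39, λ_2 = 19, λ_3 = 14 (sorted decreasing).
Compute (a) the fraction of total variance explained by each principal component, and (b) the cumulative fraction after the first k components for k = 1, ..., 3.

Step 1 — total variance = trace(Sigma) = Σ λ_i = 39 + 19 + 14 = 72.

Step 2 — fraction explained by component i = λ_i / Σ λ:
  PC1: 39/72 = 0.5417
  PC2: 19/72 = 0.2639
  PC3: 14/72 = 0.1944

Step 3 — cumulative fraction after k components = (λ_1 + ... + λ_k) / Σ λ:
  k = 1: 39/72 = 0.5417
  k = 2: (39 + 19)/72 = 58/72 = 0.8056
  k = 3: (39 + 19 + 14)/72 = 72/72 = 1

Summary (fraction, with percent):

explained: PC1 0.5417 (54.17%), PC2 0.2639 (26.39%), PC3 0.1944 (19.44%);  cumulative: 0.5417, 0.8056, 1


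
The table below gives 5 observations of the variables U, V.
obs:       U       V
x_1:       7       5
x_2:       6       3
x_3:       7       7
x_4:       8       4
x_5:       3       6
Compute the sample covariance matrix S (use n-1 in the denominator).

Step 1 — column means:
  mean(U) = (7 + 6 + 7 + 8 + 3) / 5 = 31/5 = 6.2
  mean(V) = (5 + 3 + 7 + 4 + 6) / 5 = 25/5 = 5

Step 2 — sample covariance S[i,j] = (1/(n-1)) · Σ_k (x_{k,i} - mean_i) · (x_{k,j} - mean_j), with n-1 = 4.
  S[U,U] = ((0.8)·(0.8) + (-0.2)·(-0.2) + (0.8)·(0.8) + (1.8)·(1.8) + (-3.2)·(-3.2)) / 4 = 14.8/4 = 3.7
  S[U,V] = ((0.8)·(0) + (-0.2)·(-2) + (0.8)·(2) + (1.8)·(-1) + (-3.2)·(1)) / 4 = -3/4 = -0.75
  S[V,V] = ((0)·(0) + (-2)·(-2) + (2)·(2) + (-1)·(-1) + (1)·(1)) / 4 = 10/4 = 2.5

S is symmetric (S[j,i] = S[i,j]). Assembling:

S = [[3.7, -0.75],
 [-0.75, 2.5]]


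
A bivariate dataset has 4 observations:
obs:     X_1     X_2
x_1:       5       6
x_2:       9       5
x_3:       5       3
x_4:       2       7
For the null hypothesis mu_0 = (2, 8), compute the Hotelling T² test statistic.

Step 1 — sample mean vector:
  mean(X_1) = (5 + 9 + 5 + 2) / 4 = 21/4 = 5.25
  mean(X_2) = (6 + 5 + 3 + 7) / 4 = 21/4 = 5.25
  x̄ = (5.25, 5.25),  deviation x̄ - mu_0 = (5.25, 5.25) - (2, 8) = (3.25, -2.75).

Step 2 — sample covariance matrix, S[i,j] = (1/(n-1)) · Σ_k (x_{k,i} - mean_i) · (x_{k,j} - mean_j), divisor n-1 = 3:
  S[X_1,X_1] = ((-0.25)·(-0.25) + (3.75)·(3.75) + (-0.25)·(-0.25) + (-3.25)·(-3.25)) / 3 = 24.75/3 = 8.25
  S[X_1,X_2] = ((-0.25)·(0.75) + (3.75)·(-0.25) + (-0.25)·(-2.25) + (-3.25)·(1.75)) / 3 = -6.25/3 = -2.0833
  S[X_2,X_2] = ((0.75)·(0.75) + (-0.25)·(-0.25) + (-2.25)·(-2.25) + (1.75)·(1.75)) / 3 = 8.75/3 = 2.9167
  S = [[8.25, -2.0833],
 [-2.0833, 2.9167]].

Step 3 — invert S. det(S) = 8.25·2.9167 - (-2.0833)² = 19.7222.
  S^{-1} = (1/det) · [[d, -b], [-b, a]] = [[0.1479, 0.1056],
 [0.1056, 0.4183]].

Step 4 — quadratic form (x̄ - mu_0)^T · S^{-1} · (x̄ - mu_0):
  S^{-1} · (x̄ - mu_0) = (0.1901, -0.807),
  (x̄ - mu_0)^T · [...] = (3.25)·(0.1901) + (-2.75)·(-0.807) = 2.8373.

Step 5 — scale by n: T² = 4 · 2.8373 = 11.3493.

T² ≈ 11.3493


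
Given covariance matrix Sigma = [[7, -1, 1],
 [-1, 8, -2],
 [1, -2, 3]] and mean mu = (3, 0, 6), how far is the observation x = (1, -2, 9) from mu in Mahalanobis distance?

Step 1 — centre the observation: (x - mu) = (-2, -2, 3).

Step 2 — invert Sigma (cofactor / det for 3×3, or solve directly):
  Sigma^{-1} = [[0.1504, 0.0075, -0.0451],
 [0.0075, 0.1504, 0.0977],
 [-0.0451, 0.0977, 0.4135]].

Step 3 — form the quadratic (x - mu)^T · Sigma^{-1} · (x - mu):
  Sigma^{-1} · (x - mu) = (-0.4511, -0.0226, 1.1353).
  (x - mu)^T · [Sigma^{-1} · (x - mu)] = (-2)·(-0.4511) + (-2)·(-0.0226) + (3)·(1.1353) = 4.3534.

Step 4 — take square root: d = √(4.3534) ≈ 2.0865.

d(x, mu) = √(4.3534) ≈ 2.0865


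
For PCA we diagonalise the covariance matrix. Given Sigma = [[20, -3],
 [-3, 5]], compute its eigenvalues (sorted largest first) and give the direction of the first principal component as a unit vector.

Step 1 — characteristic polynomial of 2×2 Sigma:
  det(Sigma - λI) = λ² - trace · λ + det = 0.
  trace = 20 + 5 = 25, det = 20·5 - (-3)² = 91.
Step 2 — discriminant:
  Δ = trace² - 4·det = 625 - 364 = 261.
Step 3 — eigenvalues:
  λ = (trace ± √Δ)/2 = (25 ± 16.1555)/2,
  λ_1 = 20.5777,  λ_2 = 4.4223.

Step 4 — unit eigenvector for λ_1: solve (Sigma - λ_1 I)v = 0. First row:
  (20 - 20.5777)·v_x + (-3)·v_y = 0, i.e. (-0.5777)·v_x + (-3)·v_y = 0,
  so v ∝ (b, λ_1 - a) = (-3, 0.5777); multiply by -1 so the first entry is positive: u = (3, -0.5777).
  ||u|| = √((3)² + (-0.5777)²) = √(9.3338) ≈ 3.0551,
  v_1 = u/||u|| ≈ (0.982, -0.1891) (||v_1|| = 1).

λ_1 = 20.5777,  λ_2 = 4.4223;  v_1 ≈ (0.982, -0.1891)


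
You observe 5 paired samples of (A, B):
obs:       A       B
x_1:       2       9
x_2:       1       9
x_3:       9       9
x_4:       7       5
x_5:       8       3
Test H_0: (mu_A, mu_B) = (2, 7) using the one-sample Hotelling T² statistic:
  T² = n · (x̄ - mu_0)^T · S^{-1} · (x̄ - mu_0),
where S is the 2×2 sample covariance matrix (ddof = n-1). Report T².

Step 1 — sample mean vector:
  mean(A) = (2 + 1 + 9 + 7 + 8) / 5 = 27/5 = 5.4
  mean(B) = (9 + 9 + 9 + 5 + 3) / 5 = 35/5 = 7
  x̄ = (5.4, 7),  deviation x̄ - mu_0 = (5.4, 7) - (2, 7) = (3.4, 0).

Step 2 — sample covariance matrix, S[i,j] = (1/(n-1)) · Σ_k (x_{k,i} - mean_i) · (x_{k,j} - mean_j), divisor n-1 = 4:
  S[A,A] = ((-3.4)·(-3.4) + (-4.4)·(-4.4) + (3.6)·(3.6) + (1.6)·(1.6) + (2.6)·(2.6)) / 4 = 53.2/4 = 13.3
  S[A,B] = ((-3.4)·(2) + (-4.4)·(2) + (3.6)·(2) + (1.6)·(-2) + (2.6)·(-4)) / 4 = -22/4 = -5.5
  S[B,B] = ((2)·(2) + (2)·(2) + (2)·(2) + (-2)·(-2) + (-4)·(-4)) / 4 = 32/4 = 8
  S = [[13.3, -5.5],
 [-5.5, 8]].

Step 3 — invert S. det(S) = 13.3·8 - (-5.5)² = 76.15.
  S^{-1} = (1/det) · [[d, -b], [-b, a]] = [[0.1051, 0.0722],
 [0.0722, 0.1747]].

Step 4 — quadratic form (x̄ - mu_0)^T · S^{-1} · (x̄ - mu_0):
  S^{-1} · (x̄ - mu_0) = (0.3572, 0.2456),
  (x̄ - mu_0)^T · [...] = (3.4)·(0.3572) + (0)·(0.2456) = 1.2144.

Step 5 — scale by n: T² = 5 · 1.2144 = 6.0722.

T² ≈ 6.0722


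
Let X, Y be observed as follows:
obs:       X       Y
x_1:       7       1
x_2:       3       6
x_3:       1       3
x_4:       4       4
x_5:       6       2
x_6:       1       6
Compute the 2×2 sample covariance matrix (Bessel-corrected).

Step 1 — column means:
  mean(X) = (7 + 3 + 1 + 4 + 6 + 1) / 6 = 22/6 = 3.6667
  mean(Y) = (1 + 6 + 3 + 4 + 2 + 6) / 6 = 22/6 = 3.6667

Step 2 — sample covariance S[i,j] = (1/(n-1)) · Σ_k (x_{k,i} - mean_i) · (x_{k,j} - mean_j), with n-1 = 5.
  S[X,X] = ((3.3333)·(3.3333) + (-0.6667)·(-0.6667) + (-2.6667)·(-2.6667) + (0.3333)·(0.3333) + (2.3333)·(2.3333) + (-2.6667)·(-2.6667)) / 5 = 31.3333/5 = 6.2667
  S[X,Y] = ((3.3333)·(-2.6667) + (-0.6667)·(2.3333) + (-2.6667)·(-0.6667) + (0.3333)·(0.3333) + (2.3333)·(-1.6667) + (-2.6667)·(2.3333)) / 5 = -18.6667/5 = -3.7333
  S[Y,Y] = ((-2.6667)·(-2.6667) + (2.3333)·(2.3333) + (-0.6667)·(-0.6667) + (0.3333)·(0.3333) + (-1.6667)·(-1.6667) + (2.3333)·(2.3333)) / 5 = 21.3333/5 = 4.2667

S is symmetric (S[j,i] = S[i,j]). Assembling:

S = [[6.2667, -3.7333],
 [-3.7333, 4.2667]]


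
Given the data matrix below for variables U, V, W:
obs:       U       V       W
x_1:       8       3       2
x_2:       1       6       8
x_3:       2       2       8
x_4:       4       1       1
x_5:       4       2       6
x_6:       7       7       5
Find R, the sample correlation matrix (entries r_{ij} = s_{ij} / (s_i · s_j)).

Step 1 — column means:
  mean(U) = (8 + 1 + 2 + 4 + 4 + 7) / 6 = 26/6 = 4.3333
  mean(V) = (3 + 6 + 2 + 1 + 2 + 7) / 6 = 21/6 = 3.5
  mean(W) = (2 + 8 + 8 + 1 + 6 + 5) / 6 = 30/6 = 5

Step 2 — sample variances and covariances s[i,j] = (1/(n-1)) · Σ_k (x_{k,i} - mean_i) · (x_{k,j} - mean_j), with n-1 = 5:
  s[U,U] = ((3.6667)·(3.6667) + (-3.3333)·(-3.3333) + (-2.3333)·(-2.3333) + (-0.3333)·(-0.3333) + (-0.3333)·(-0.3333) + (2.6667)·(2.6667)) / 5 = 37.3333/5 = 7.4667
  s[U,V] = ((3.6667)·(-0.5) + (-3.3333)·(2.5) + (-2.3333)·(-1.5) + (-0.3333)·(-2.5) + (-0.3333)·(-1.5) + (2.6667)·(3.5)) / 5 = 4/5 = 0.8
  s[U,W] = ((3.6667)·(-3) + (-3.3333)·(3) + (-2.3333)·(3) + (-0.3333)·(-4) + (-0.3333)·(1) + (2.6667)·(0)) / 5 = -27/5 = -5.4
  s[V,V] = ((-0.5)·(-0.5) + (2.5)·(2.5) + (-1.5)·(-1.5) + (-2.5)·(-2.5) + (-1.5)·(-1.5) + (3.5)·(3.5)) / 5 = 29.5/5 = 5.9
  s[V,W] = ((-0.5)·(-3) + (2.5)·(3) + (-1.5)·(3) + (-2.5)·(-4) + (-1.5)·(1) + (3.5)·(0)) / 5 = 13/5 = 2.6
  s[W,W] = ((-3)·(-3) + (3)·(3) + (3)·(3) + (-4)·(-4) + (1)·(1) + (0)·(0)) / 5 = 44/5 = 8.8
  Sample standard deviations s_i = √(s[i,i]):
  s(U) = √(7.4667) = 2.7325
  s(V) = √(5.9) = 2.429
  s(W) = √(8.8) = 2.9665

Step 3 — r_{ij} = s_{ij} / (s_i · s_j):
  r[U,U] = 1 (diagonal).
  r[U,V] = 0.8 / (2.7325 · 2.429) = 0.8 / 6.6373 = 0.1205
  r[U,W] = -5.4 / (2.7325 · 2.9665) = -5.4 / 8.106 = -0.6662
  r[V,V] = 1 (diagonal).
  r[V,W] = 2.6 / (2.429 · 2.9665) = 2.6 / 7.2056 = 0.3608
  r[W,W] = 1 (diagonal).

R is symmetric with unit diagonal. Assembling:

R = [[1, 0.1205, -0.6662],
 [0.1205, 1, 0.3608],
 [-0.6662, 0.3608, 1]]


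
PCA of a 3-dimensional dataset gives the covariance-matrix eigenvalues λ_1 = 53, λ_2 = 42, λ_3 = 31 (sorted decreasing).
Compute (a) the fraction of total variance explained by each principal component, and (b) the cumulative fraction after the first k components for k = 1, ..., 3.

Step 1 — total variance = trace(Sigma) = Σ λ_i = 53 + 42 + 31 = 126.

Step 2 — fraction explained by component i = λ_i / Σ λ:
  PC1: 53/126 = 0.4206
  PC2: 42/126 = 0.3333
  PC3: 31/126 = 0.246

Step 3 — cumulative fraction after k components = (λ_1 + ... + λ_k) / Σ λ:
  k = 1: 53/126 = 0.4206
  k = 2: (53 + 42)/126 = 95/126 = 0.754
  k = 3: (53 + 42 + 31)/126 = 126/126 = 1

Summary (fraction, with percent):

explained: PC1 0.4206 (42.06%), PC2 0.3333 (33.33%), PC3 0.246 (24.6%);  cumulative: 0.4206, 0.754, 1


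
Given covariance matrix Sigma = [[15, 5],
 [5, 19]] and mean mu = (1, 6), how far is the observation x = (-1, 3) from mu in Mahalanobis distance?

Step 1 — centre the observation: (x - mu) = (-2, -3).

Step 2 — invert Sigma. det(Sigma) = 15·19 - (5)² = 260.
  Sigma^{-1} = (1/det) · [[d, -b], [-b, a]] = [[0.0731, -0.0192],
 [-0.0192, 0.0577]].

Step 3 — form the quadratic (x - mu)^T · Sigma^{-1} · (x - mu):
  Sigma^{-1} · (x - mu) = (-0.0885, -0.1346).
  (x - mu)^T · [Sigma^{-1} · (x - mu)] = (-2)·(-0.0885) + (-3)·(-0.1346) = 0.5808.

Step 4 — take square root: d = √(0.5808) ≈ 0.7621.

d(x, mu) = √(0.5808) ≈ 0.7621


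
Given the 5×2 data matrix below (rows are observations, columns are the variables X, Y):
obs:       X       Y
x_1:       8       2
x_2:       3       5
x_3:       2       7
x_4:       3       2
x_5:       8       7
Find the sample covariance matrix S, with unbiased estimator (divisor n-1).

Step 1 — column means:
  mean(X) = (8 + 3 + 2 + 3 + 8) / 5 = 24/5 = 4.8
  mean(Y) = (2 + 5 + 7 + 2 + 7) / 5 = 23/5 = 4.6

Step 2 — sample covariance S[i,j] = (1/(n-1)) · Σ_k (x_{k,i} - mean_i) · (x_{k,j} - mean_j), with n-1 = 4.
  S[X,X] = ((3.2)·(3.2) + (-1.8)·(-1.8) + (-2.8)·(-2.8) + (-1.8)·(-1.8) + (3.2)·(3.2)) / 4 = 34.8/4 = 8.7
  S[X,Y] = ((3.2)·(-2.6) + (-1.8)·(0.4) + (-2.8)·(2.4) + (-1.8)·(-2.6) + (3.2)·(2.4)) / 4 = -3.4/4 = -0.85
  S[Y,Y] = ((-2.6)·(-2.6) + (0.4)·(0.4) + (2.4)·(2.4) + (-2.6)·(-2.6) + (2.4)·(2.4)) / 4 = 25.2/4 = 6.3

S is symmetric (S[j,i] = S[i,j]). Assembling:

S = [[8.7, -0.85],
 [-0.85, 6.3]]


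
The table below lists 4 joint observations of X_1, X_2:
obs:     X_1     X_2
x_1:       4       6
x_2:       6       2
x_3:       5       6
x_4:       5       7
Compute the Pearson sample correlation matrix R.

Step 1 — column means:
  mean(X_1) = (4 + 6 + 5 + 5) / 4 = 20/4 = 5
  mean(X_2) = (6 + 2 + 6 + 7) / 4 = 21/4 = 5.25

Step 2 — sample variances and covariances s[i,j] = (1/(n-1)) · Σ_k (x_{k,i} - mean_i) · (x_{k,j} - mean_j), with n-1 = 3:
  s[X_1,X_1] = ((-1)·(-1) + (1)·(1) + (0)·(0) + (0)·(0)) / 3 = 2/3 = 0.6667
  s[X_1,X_2] = ((-1)·(0.75) + (1)·(-3.25) + (0)·(0.75) + (0)·(1.75)) / 3 = -4/3 = -1.3333
  s[X_2,X_2] = ((0.75)·(0.75) + (-3.25)·(-3.25) + (0.75)·(0.75) + (1.75)·(1.75)) / 3 = 14.75/3 = 4.9167
  Sample standard deviations s_i = √(s[i,i]):
  s(X_1) = √(0.6667) = 0.8165
  s(X_2) = √(4.9167) = 2.2174

Step 3 — r_{ij} = s_{ij} / (s_i · s_j):
  r[X_1,X_1] = 1 (diagonal).
  r[X_1,X_2] = -1.3333 / (0.8165 · 2.2174) = -1.3333 / 1.8105 = -0.7365
  r[X_2,X_2] = 1 (diagonal).

R is symmetric with unit diagonal. Assembling:

R = [[1, -0.7365],
 [-0.7365, 1]]


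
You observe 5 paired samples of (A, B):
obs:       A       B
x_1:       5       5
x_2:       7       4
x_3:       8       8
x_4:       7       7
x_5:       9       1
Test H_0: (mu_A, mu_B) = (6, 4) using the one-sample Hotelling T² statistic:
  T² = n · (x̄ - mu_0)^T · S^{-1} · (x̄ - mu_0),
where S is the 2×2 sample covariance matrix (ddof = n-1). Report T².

Step 1 — sample mean vector:
  mean(A) = (5 + 7 + 8 + 7 + 9) / 5 = 36/5 = 7.2
  mean(B) = (5 + 4 + 8 + 7 + 1) / 5 = 25/5 = 5
  x̄ = (7.2, 5),  deviation x̄ - mu_0 = (7.2, 5) - (6, 4) = (1.2, 1).

Step 2 — sample covariance matrix, S[i,j] = (1/(n-1)) · Σ_k (x_{k,i} - mean_i) · (x_{k,j} - mean_j), divisor n-1 = 4:
  S[A,A] = ((-2.2)·(-2.2) + (-0.2)·(-0.2) + (0.8)·(0.8) + (-0.2)·(-0.2) + (1.8)·(1.8)) / 4 = 8.8/4 = 2.2
  S[A,B] = ((-2.2)·(0) + (-0.2)·(-1) + (0.8)·(3) + (-0.2)·(2) + (1.8)·(-4)) / 4 = -5/4 = -1.25
  S[B,B] = ((0)·(0) + (-1)·(-1) + (3)·(3) + (2)·(2) + (-4)·(-4)) / 4 = 30/4 = 7.5
  S = [[2.2, -1.25],
 [-1.25, 7.5]].

Step 3 — invert S. det(S) = 2.2·7.5 - (-1.25)² = 14.9375.
  S^{-1} = (1/det) · [[d, -b], [-b, a]] = [[0.5021, 0.0837],
 [0.0837, 0.1473]].

Step 4 — quadratic form (x̄ - mu_0)^T · S^{-1} · (x̄ - mu_0):
  S^{-1} · (x̄ - mu_0) = (0.6862, 0.2477),
  (x̄ - mu_0)^T · [...] = (1.2)·(0.6862) + (1)·(0.2477) = 1.0711.

Step 5 — scale by n: T² = 5 · 1.0711 = 5.3556.

T² ≈ 5.3556


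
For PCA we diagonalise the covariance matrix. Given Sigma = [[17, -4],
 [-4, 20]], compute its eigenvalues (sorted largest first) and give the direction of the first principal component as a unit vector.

Step 1 — characteristic polynomial of 2×2 Sigma:
  det(Sigma - λI) = λ² - trace · λ + det = 0.
  trace = 17 + 20 = 37, det = 17·20 - (-4)² = 324.
Step 2 — discriminant:
  Δ = trace² - 4·det = 1369 - 1296 = 73.
Step 3 — eigenvalues:
  λ = (trace ± √Δ)/2 = (37 ± 8.544)/2,
  λ_1 = 22.772,  λ_2 = 14.228.

Step 4 — unit eigenvector for λ_1: solve (Sigma - λ_1 I)v = 0. First row:
  (17 - 22.772)·v_x + (-4)·v_y = 0, i.e. (-5.772)·v_x + (-4)·v_y = 0,
  so v ∝ (b, λ_1 - a) = (-4, 5.772); multiply by -1 so the first entry is positive: u = (4, -5.772).
  ||u|| = √((4)² + (-5.772)²) = √(49.316) ≈ 7.0225,
  v_1 = u/||u|| ≈ (0.5696, -0.8219) (||v_1|| = 1).

λ_1 = 22.772,  λ_2 = 14.228;  v_1 ≈ (0.5696, -0.8219)


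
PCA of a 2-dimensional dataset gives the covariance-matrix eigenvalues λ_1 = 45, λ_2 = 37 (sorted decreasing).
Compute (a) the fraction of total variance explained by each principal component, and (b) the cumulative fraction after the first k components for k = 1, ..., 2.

Step 1 — total variance = trace(Sigma) = Σ λ_i = 45 + 37 = 82.

Step 2 — fraction explained by component i = λ_i / Σ λ:
  PC1: 45/82 = 0.5488
  PC2: 37/82 = 0.4512

Step 3 — cumulative fraction after k components = (λ_1 + ... + λ_k) / Σ λ:
  k = 1: 45/82 = 0.5488
  k = 2: (45 + 37)/82 = 82/82 = 1

Summary (fraction, with percent):

explained: PC1 0.5488 (54.88%), PC2 0.4512 (45.12%);  cumulative: 0.5488, 1


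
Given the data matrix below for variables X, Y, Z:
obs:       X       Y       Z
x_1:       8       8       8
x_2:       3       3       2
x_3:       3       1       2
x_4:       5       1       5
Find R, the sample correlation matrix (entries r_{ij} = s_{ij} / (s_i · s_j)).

Step 1 — column means:
  mean(X) = (8 + 3 + 3 + 5) / 4 = 19/4 = 4.75
  mean(Y) = (8 + 3 + 1 + 1) / 4 = 13/4 = 3.25
  mean(Z) = (8 + 2 + 2 + 5) / 4 = 17/4 = 4.25

Step 2 — sample variances and covariances s[i,j] = (1/(n-1)) · Σ_k (x_{k,i} - mean_i) · (x_{k,j} - mean_j), with n-1 = 3:
  s[X,X] = ((3.25)·(3.25) + (-1.75)·(-1.75) + (-1.75)·(-1.75) + (0.25)·(0.25)) / 3 = 16.75/3 = 5.5833
  s[X,Y] = ((3.25)·(4.75) + (-1.75)·(-0.25) + (-1.75)·(-2.25) + (0.25)·(-2.25)) / 3 = 19.25/3 = 6.4167
  s[X,Z] = ((3.25)·(3.75) + (-1.75)·(-2.25) + (-1.75)·(-2.25) + (0.25)·(0.75)) / 3 = 20.25/3 = 6.75
  s[Y,Y] = ((4.75)·(4.75) + (-0.25)·(-0.25) + (-2.25)·(-2.25) + (-2.25)·(-2.25)) / 3 = 32.75/3 = 10.9167
  s[Y,Z] = ((4.75)·(3.75) + (-0.25)·(-2.25) + (-2.25)·(-2.25) + (-2.25)·(0.75)) / 3 = 21.75/3 = 7.25
  s[Z,Z] = ((3.75)·(3.75) + (-2.25)·(-2.25) + (-2.25)·(-2.25) + (0.75)·(0.75)) / 3 = 24.75/3 = 8.25
  Sample standard deviations s_i = √(s[i,i]):
  s(X) = √(5.5833) = 2.3629
  s(Y) = √(10.9167) = 3.304
  s(Z) = √(8.25) = 2.8723

Step 3 — r_{ij} = s_{ij} / (s_i · s_j):
  r[X,X] = 1 (diagonal).
  r[X,Y] = 6.4167 / (2.3629 · 3.304) = 6.4167 / 7.8071 = 0.8219
  r[X,Z] = 6.75 / (2.3629 · 2.8723) = 6.75 / 6.7869 = 0.9946
  r[Y,Y] = 1 (diagonal).
  r[Y,Z] = 7.25 / (3.304 · 2.8723) = 7.25 / 9.4901 = 0.764
  r[Z,Z] = 1 (diagonal).

R is symmetric with unit diagonal. Assembling:

R = [[1, 0.8219, 0.9946],
 [0.8219, 1, 0.764],
 [0.9946, 0.764, 1]]


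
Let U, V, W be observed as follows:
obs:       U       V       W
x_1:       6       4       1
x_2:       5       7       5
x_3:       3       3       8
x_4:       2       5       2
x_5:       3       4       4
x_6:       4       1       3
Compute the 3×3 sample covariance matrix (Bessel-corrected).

Step 1 — column means:
  mean(U) = (6 + 5 + 3 + 2 + 3 + 4) / 6 = 23/6 = 3.8333
  mean(V) = (4 + 7 + 3 + 5 + 4 + 1) / 6 = 24/6 = 4
  mean(W) = (1 + 5 + 8 + 2 + 4 + 3) / 6 = 23/6 = 3.8333

Step 2 — sample covariance S[i,j] = (1/(n-1)) · Σ_k (x_{k,i} - mean_i) · (x_{k,j} - mean_j), with n-1 = 5.
  S[U,U] = ((2.1667)·(2.1667) + (1.1667)·(1.1667) + (-0.8333)·(-0.8333) + (-1.8333)·(-1.8333) + (-0.8333)·(-0.8333) + (0.1667)·(0.1667)) / 5 = 10.8333/5 = 2.1667
  S[U,V] = ((2.1667)·(0) + (1.1667)·(3) + (-0.8333)·(-1) + (-1.8333)·(1) + (-0.8333)·(0) + (0.1667)·(-3)) / 5 = 2/5 = 0.4
  S[U,W] = ((2.1667)·(-2.8333) + (1.1667)·(1.1667) + (-0.8333)·(4.1667) + (-1.8333)·(-1.8333) + (-0.8333)·(0.1667) + (0.1667)·(-0.8333)) / 5 = -5.1667/5 = -1.0333
  S[V,V] = ((0)·(0) + (3)·(3) + (-1)·(-1) + (1)·(1) + (0)·(0) + (-3)·(-3)) / 5 = 20/5 = 4
  S[V,W] = ((0)·(-2.8333) + (3)·(1.1667) + (-1)·(4.1667) + (1)·(-1.8333) + (0)·(0.1667) + (-3)·(-0.8333)) / 5 = 0/5 = 0
  S[W,W] = ((-2.8333)·(-2.8333) + (1.1667)·(1.1667) + (4.1667)·(4.1667) + (-1.8333)·(-1.8333) + (0.1667)·(0.1667) + (-0.8333)·(-0.8333)) / 5 = 30.8333/5 = 6.1667

S is symmetric (S[j,i] = S[i,j]). Assembling:

S = [[2.1667, 0.4, -1.0333],
 [0.4, 4, 0],
 [-1.0333, 0, 6.1667]]


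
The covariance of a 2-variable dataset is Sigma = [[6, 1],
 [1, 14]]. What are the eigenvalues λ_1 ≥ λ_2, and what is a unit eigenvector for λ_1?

Step 1 — characteristic polynomial of 2×2 Sigma:
  det(Sigma - λI) = λ² - trace · λ + det = 0.
  trace = 6 + 14 = 20, det = 6·14 - (1)² = 83.
Step 2 — discriminant:
  Δ = trace² - 4·det = 400 - 332 = 68.
Step 3 — eigenvalues:
  λ = (trace ± √Δ)/2 = (20 ± 8.2462)/2,
  λ_1 = 14.1231,  λ_2 = 5.8769.

Step 4 — unit eigenvector for λ_1: solve (Sigma - λ_1 I)v = 0. First row:
  (6 - 14.1231)·v_x + (1)·v_y = 0, i.e. (-8.1231)·v_x + (1)·v_y = 0,
  so v ∝ (b, λ_1 - a) = (1, 8.1231) = u.
  ||u|| = √((1)² + (8.1231)²) = √(66.9848) ≈ 8.1844,
  v_1 = u/||u|| ≈ (0.1222, 0.9925) (||v_1|| = 1).

λ_1 = 14.1231,  λ_2 = 5.8769;  v_1 ≈ (0.1222, 0.9925)


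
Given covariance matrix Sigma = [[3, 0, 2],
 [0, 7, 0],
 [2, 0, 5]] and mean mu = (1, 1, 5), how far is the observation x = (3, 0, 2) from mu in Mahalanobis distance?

Step 1 — centre the observation: (x - mu) = (2, -1, -3).

Step 2 — invert Sigma (cofactor / det for 3×3, or solve directly):
  Sigma^{-1} = [[0.4545, 0, -0.1818],
 [0, 0.1429, 0],
 [-0.1818, 0, 0.2727]].

Step 3 — form the quadratic (x - mu)^T · Sigma^{-1} · (x - mu):
  Sigma^{-1} · (x - mu) = (1.4545, -0.1429, -1.1818).
  (x - mu)^T · [Sigma^{-1} · (x - mu)] = (2)·(1.4545) + (-1)·(-0.1429) + (-3)·(-1.1818) = 6.5974.

Step 4 — take square root: d = √(6.5974) ≈ 2.5685.

d(x, mu) = √(6.5974) ≈ 2.5685


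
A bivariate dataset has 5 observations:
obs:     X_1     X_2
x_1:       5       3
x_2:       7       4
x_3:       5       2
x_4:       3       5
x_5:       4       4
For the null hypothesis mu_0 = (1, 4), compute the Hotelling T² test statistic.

Step 1 — sample mean vector:
  mean(X_1) = (5 + 7 + 5 + 3 + 4) / 5 = 24/5 = 4.8
  mean(X_2) = (3 + 4 + 2 + 5 + 4) / 5 = 18/5 = 3.6
  x̄ = (4.8, 3.6),  deviation x̄ - mu_0 = (4.8, 3.6) - (1, 4) = (3.8, -0.4).

Step 2 — sample covariance matrix, S[i,j] = (1/(n-1)) · Σ_k (x_{k,i} - mean_i) · (x_{k,j} - mean_j), divisor n-1 = 4:
  S[X_1,X_1] = ((0.2)·(0.2) + (2.2)·(2.2) + (0.2)·(0.2) + (-1.8)·(-1.8) + (-0.8)·(-0.8)) / 4 = 8.8/4 = 2.2
  S[X_1,X_2] = ((0.2)·(-0.6) + (2.2)·(0.4) + (0.2)·(-1.6) + (-1.8)·(1.4) + (-0.8)·(0.4)) / 4 = -2.4/4 = -0.6
  S[X_2,X_2] = ((-0.6)·(-0.6) + (0.4)·(0.4) + (-1.6)·(-1.6) + (1.4)·(1.4) + (0.4)·(0.4)) / 4 = 5.2/4 = 1.3
  S = [[2.2, -0.6],
 [-0.6, 1.3]].

Step 3 — invert S. det(S) = 2.2·1.3 - (-0.6)² = 2.5.
  S^{-1} = (1/det) · [[d, -b], [-b, a]] = [[0.52, 0.24],
 [0.24, 0.88]].

Step 4 — quadratic form (x̄ - mu_0)^T · S^{-1} · (x̄ - mu_0):
  S^{-1} · (x̄ - mu_0) = (1.88, 0.56),
  (x̄ - mu_0)^T · [...] = (3.8)·(1.88) + (-0.4)·(0.56) = 6.92.

Step 5 — scale by n: T² = 5 · 6.92 = 34.6.

T² ≈ 34.6


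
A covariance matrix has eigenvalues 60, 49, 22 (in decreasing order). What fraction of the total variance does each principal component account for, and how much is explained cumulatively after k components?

Step 1 — total variance = trace(Sigma) = Σ λ_i = 60 + 49 + 22 = 131.

Step 2 — fraction explained by component i = λ_i / Σ λ:
  PC1: 60/131 = 0.458
  PC2: 49/131 = 0.374
  PC3: 22/131 = 0.1679

Step 3 — cumulative fraction after k components = (λ_1 + ... + λ_k) / Σ λ:
  k = 1: 60/131 = 0.458
  k = 2: (60 + 49)/131 = 109/131 = 0.8321
  k = 3: (60 + 49 + 22)/131 = 131/131 = 1

Summary (fraction, with percent):

explained: PC1 0.458 (45.8%), PC2 0.374 (37.4%), PC3 0.1679 (16.79%);  cumulative: 0.458, 0.8321, 1
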